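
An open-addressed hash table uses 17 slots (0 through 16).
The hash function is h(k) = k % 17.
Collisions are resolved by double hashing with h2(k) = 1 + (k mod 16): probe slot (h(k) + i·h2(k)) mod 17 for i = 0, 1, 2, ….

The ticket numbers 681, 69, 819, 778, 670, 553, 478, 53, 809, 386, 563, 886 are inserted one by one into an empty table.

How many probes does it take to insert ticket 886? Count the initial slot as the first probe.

3

Insert 681: h=1, slot 1 empty -> index 1.
Insert 69: h=1, h2=6, slot 1 occupied -> index 7.
Insert 819: h=3, slot 3 empty -> index 3.
Insert 778: h=13, slot 13 empty -> index 13.
Insert 670: h=7, h2=15, slot 7 occupied -> index 5.
Insert 553: h=9, slot 9 empty -> index 9.
Insert 478: h=2, slot 2 empty -> index 2.
Insert 53: h=2, h2=6, slot 2 occupied -> index 8.
Insert 809: h=10, slot 10 empty -> index 10.
Insert 386: h=12, slot 12 empty -> index 12.
Insert 563: h=2, h2=4, slot 2 occupied -> index 6.
Insert 886: h=2, h2=7, slots 2,9 occupied -> index 16.
Table: [_, 681, 478, 819, _, 670, 563, 69, 53, 553, 809, _, 386, 778, _, _, 886]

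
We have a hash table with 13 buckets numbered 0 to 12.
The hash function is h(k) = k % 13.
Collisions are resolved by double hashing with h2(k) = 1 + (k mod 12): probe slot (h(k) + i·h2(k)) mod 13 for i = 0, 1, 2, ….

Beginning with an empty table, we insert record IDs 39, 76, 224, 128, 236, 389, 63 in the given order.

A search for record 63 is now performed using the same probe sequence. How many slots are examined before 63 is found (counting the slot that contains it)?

Insert 39: h=0, slot 0 empty → index 0.
Insert 76: h=11, slot 11 empty → index 11.
Insert 224: h=3, slot 3 empty → index 3.
Insert 128: h=11, h2=9, slot 11 occupied → index 7.
Insert 236: h=2, slot 2 empty → index 2.
Insert 389: h=12, slot 12 empty → index 12.
Insert 63: h=11, h2=4, slots 11,2 occupied → index 6.
Table: [39, -, 236, 224, -, -, 63, 128, -, -, -, 76, 389]
Lookup 63: h=11, h2=4, probe 11,2,6 → found at 6.

3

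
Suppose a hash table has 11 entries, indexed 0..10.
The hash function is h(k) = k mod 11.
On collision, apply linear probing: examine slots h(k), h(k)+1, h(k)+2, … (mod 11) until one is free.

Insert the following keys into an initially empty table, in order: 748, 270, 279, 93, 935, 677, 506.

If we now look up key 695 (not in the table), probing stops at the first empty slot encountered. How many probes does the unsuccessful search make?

748 hashes to 0; slot 0 is free => place at 0.
270 hashes to 6; slot 6 is free => place at 6.
279 hashes to 4; slot 4 is free => place at 4.
93 hashes to 5; slot 5 is free => place at 5.
935 hashes to 0; 0 taken => place at 1.
677 hashes to 6; 6 taken => place at 7.
506 hashes to 0; 0,1 taken => place at 2.
Table: [748, 935, 506, ., 279, 93, 270, 677, ., ., .]
Lookup 695: h=2, probe 2,3 → slot 3 empty, not found.

2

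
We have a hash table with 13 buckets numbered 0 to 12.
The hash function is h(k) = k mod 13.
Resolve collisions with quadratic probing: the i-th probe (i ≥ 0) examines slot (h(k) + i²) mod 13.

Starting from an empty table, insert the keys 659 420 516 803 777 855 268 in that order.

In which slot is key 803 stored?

Insert 659: h=9, slot 9 empty -> index 9.
Insert 420: h=4, slot 4 empty -> index 4.
Insert 516: h=9, slot 9 occupied -> index 10.
Insert 803: h=10, slot 10 occupied -> index 11.
Insert 777: h=10, slots 10,11 occupied -> index 1.
Insert 855: h=10, slots 10,11,1 occupied -> index 6.
Insert 268: h=8, slot 8 empty -> index 8.
Table: [., 777, ., ., 420, ., 855, ., 268, 659, 516, 803, .]

11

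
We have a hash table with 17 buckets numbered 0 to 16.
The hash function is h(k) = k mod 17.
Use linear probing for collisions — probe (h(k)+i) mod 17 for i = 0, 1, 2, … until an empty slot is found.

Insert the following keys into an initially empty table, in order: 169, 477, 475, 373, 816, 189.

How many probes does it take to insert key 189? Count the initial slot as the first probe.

169: h=16 => slot 16
477: h=1 => slot 1
475: h=16, probe 16,0 => slot 0
373: h=16, probe 16,0,1,2 => slot 2
816: h=0, probe 0,1,2,3 => slot 3
189: h=2, probe 2,3,4 => slot 4
Table: [475, 477, 373, 816, 189, -, -, -, -, -, -, -, -, -, -, -, 169]

3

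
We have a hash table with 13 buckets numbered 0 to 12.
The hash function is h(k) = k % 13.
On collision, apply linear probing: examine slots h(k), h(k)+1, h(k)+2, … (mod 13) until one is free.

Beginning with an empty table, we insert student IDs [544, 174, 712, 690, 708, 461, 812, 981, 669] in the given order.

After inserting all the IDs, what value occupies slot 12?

Insert 544: h=11, slot 11 empty -> index 11.
Insert 174: h=5, slot 5 empty -> index 5.
Insert 712: h=10, slot 10 empty -> index 10.
Insert 690: h=1, slot 1 empty -> index 1.
Insert 708: h=6, slot 6 empty -> index 6.
Insert 461: h=6, slot 6 occupied -> index 7.
Insert 812: h=6, slots 6,7 occupied -> index 8.
Insert 981: h=6, slots 6,7,8 occupied -> index 9.
Insert 669: h=6, slots 6,7,8,9,10,11 occupied -> index 12.
Table: [_, 690, _, _, _, 174, 708, 461, 812, 981, 712, 544, 669]

669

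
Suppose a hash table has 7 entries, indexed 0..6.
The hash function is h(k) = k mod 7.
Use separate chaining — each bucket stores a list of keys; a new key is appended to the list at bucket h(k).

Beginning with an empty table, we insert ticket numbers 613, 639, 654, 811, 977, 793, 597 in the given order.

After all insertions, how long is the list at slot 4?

2

Insert 613: h=4, bucket 4 empty -> new chain.
Insert 639: h=2, bucket 2 empty -> new chain.
Insert 654: h=3, bucket 3 empty -> new chain.
Insert 811: h=6, bucket 6 empty -> new chain.
Insert 977: h=4, bucket 4 nonempty -> append to chain.
Insert 793: h=2, bucket 2 nonempty -> append to chain.
Insert 597: h=2, bucket 2 nonempty -> append to chain.
Final buckets:
0: —
1: —
2: 639 -> 793 -> 597
3: 654
4: 613 -> 977
5: —
6: 811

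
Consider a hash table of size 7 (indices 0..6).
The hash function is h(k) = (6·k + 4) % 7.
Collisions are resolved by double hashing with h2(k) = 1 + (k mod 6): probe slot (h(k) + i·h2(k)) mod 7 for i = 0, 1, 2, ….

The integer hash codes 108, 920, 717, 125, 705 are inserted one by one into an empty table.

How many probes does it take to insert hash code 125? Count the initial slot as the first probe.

3

Insert 108: h=1, slot 1 empty → index 1.
Insert 920: h=1, h2=3, slot 1 occupied → index 4.
Insert 717: h=1, h2=4, slot 1 occupied → index 5.
Insert 125: h=5, h2=6, slots 5,4 occupied → index 3.
Insert 705: h=6, slot 6 empty → index 6.
Table: [_, 108, _, 125, 920, 717, 705]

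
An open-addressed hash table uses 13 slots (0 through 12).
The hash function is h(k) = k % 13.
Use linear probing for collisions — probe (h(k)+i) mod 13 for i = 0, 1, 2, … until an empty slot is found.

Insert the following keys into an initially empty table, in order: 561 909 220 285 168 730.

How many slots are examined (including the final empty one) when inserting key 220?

561 hashes to 2; slot 2 is free → place at 2.
909 hashes to 12; slot 12 is free → place at 12.
220 hashes to 12; 12 taken → place at 0.
285 hashes to 12; 12,0 taken → place at 1.
168 hashes to 12; 12,0,1,2 taken → place at 3.
730 hashes to 2; 2,3 taken → place at 4.
Table: [220, 285, 561, 168, 730, ., ., ., ., ., ., ., 909]

2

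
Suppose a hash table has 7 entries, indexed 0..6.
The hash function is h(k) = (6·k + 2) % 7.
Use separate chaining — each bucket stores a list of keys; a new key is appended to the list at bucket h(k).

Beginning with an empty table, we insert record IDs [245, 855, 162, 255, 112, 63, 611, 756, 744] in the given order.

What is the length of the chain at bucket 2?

Insert 245: h=2, bucket 2 empty -> new chain.
Insert 855: h=1, bucket 1 empty -> new chain.
Insert 162: h=1, bucket 1 nonempty -> append to chain.
Insert 255: h=6, bucket 6 empty -> new chain.
Insert 112: h=2, bucket 2 nonempty -> append to chain.
Insert 63: h=2, bucket 2 nonempty -> append to chain.
Insert 611: h=0, bucket 0 empty -> new chain.
Insert 756: h=2, bucket 2 nonempty -> append to chain.
Insert 744: h=0, bucket 0 nonempty -> append to chain.
Final buckets:
0: 611 -> 744
1: 855 -> 162
2: 245 -> 112 -> 63 -> 756
3: .
4: .
5: .
6: 255

4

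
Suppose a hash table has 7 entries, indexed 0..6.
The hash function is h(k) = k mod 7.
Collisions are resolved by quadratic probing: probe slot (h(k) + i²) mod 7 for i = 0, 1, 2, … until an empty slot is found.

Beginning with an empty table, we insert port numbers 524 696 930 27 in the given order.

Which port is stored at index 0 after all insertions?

524: h=6 → slot 6
696: h=3 → slot 3
930: h=6, probe 6,0 → slot 0
27: h=6, probe 6,0,3,1 → slot 1
Table: [930, 27, _, 696, _, _, 524]

930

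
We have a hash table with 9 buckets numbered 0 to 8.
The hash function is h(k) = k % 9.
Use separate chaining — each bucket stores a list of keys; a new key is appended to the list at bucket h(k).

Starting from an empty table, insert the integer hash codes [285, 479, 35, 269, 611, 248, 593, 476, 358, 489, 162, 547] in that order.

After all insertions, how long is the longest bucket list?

5

285 → bucket 6
479 → bucket 2
35 → bucket 8
269 → bucket 8 (collision)
611 → bucket 8 (collision)
248 → bucket 5
593 → bucket 8 (collision)
476 → bucket 8 (collision)
358 → bucket 7
489 → bucket 3
162 → bucket 0
547 → bucket 7 (collision)
Final buckets:
0: 162
1: .
2: 479
3: 489
4: .
5: 248
6: 285
7: 358 -> 547
8: 35 -> 269 -> 611 -> 593 -> 476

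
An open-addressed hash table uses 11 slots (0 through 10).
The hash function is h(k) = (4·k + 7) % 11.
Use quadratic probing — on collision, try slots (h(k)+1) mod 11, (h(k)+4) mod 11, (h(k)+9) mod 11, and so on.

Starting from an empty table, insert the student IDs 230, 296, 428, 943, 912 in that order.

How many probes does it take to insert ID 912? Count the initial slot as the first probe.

230 hashes to 3; slot 3 is free => place at 3.
296 hashes to 3; 3 taken => place at 4.
428 hashes to 3; 3,4 taken => place at 7.
943 hashes to 6; slot 6 is free => place at 6.
912 hashes to 3; 3,4,7 taken => place at 1.
Table: [∅, 912, ∅, 230, 296, ∅, 943, 428, ∅, ∅, ∅]

4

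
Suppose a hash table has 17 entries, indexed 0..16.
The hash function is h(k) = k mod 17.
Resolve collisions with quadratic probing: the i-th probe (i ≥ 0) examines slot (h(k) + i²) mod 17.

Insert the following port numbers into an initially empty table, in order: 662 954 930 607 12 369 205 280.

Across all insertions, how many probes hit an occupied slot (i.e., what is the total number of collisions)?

8

662: h=16 -> slot 16
954: h=2 -> slot 2
930: h=12 -> slot 12
607: h=12, probe 12,13 -> slot 13
12: h=12, probe 12,13,16,4 -> slot 4
369: h=12, probe 12,13,16,4,11 -> slot 11
205: h=1 -> slot 1
280: h=8 -> slot 8
Table: [., 205, 954, ., 12, ., ., ., 280, ., ., 369, 930, 607, ., ., 662]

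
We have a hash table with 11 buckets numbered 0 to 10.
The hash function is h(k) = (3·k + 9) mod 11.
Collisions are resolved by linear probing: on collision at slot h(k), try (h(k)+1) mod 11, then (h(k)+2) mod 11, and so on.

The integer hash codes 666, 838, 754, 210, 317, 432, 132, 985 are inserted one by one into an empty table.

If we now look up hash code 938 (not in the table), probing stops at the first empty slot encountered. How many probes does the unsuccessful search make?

4

Insert 666: h=5, slot 5 empty -> index 5.
Insert 838: h=4, slot 4 empty -> index 4.
Insert 754: h=5, slot 5 occupied -> index 6.
Insert 210: h=1, slot 1 empty -> index 1.
Insert 317: h=3, slot 3 empty -> index 3.
Insert 432: h=7, slot 7 empty -> index 7.
Insert 132: h=9, slot 9 empty -> index 9.
Insert 985: h=5, slots 5,6,7 occupied -> index 8.
Table: [., 210, ., 317, 838, 666, 754, 432, 985, 132, .]
Lookup 938: h=7, probe 7,8,9,10 → slot 10 empty, not found.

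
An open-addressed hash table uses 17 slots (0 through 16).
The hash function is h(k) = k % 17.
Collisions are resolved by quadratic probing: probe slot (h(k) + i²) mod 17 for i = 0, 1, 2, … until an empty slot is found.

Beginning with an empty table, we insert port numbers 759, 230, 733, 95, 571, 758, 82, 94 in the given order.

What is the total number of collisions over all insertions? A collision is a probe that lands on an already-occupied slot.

759 hashes to 11; slot 11 is free → place at 11.
230 hashes to 9; slot 9 is free → place at 9.
733 hashes to 2; slot 2 is free → place at 2.
95 hashes to 10; slot 10 is free → place at 10.
571 hashes to 10; 10,11 taken → place at 14.
758 hashes to 10; 10,11,14,2,9 taken → place at 1.
82 hashes to 14; 14 taken → place at 15.
94 hashes to 9; 9,10 taken → place at 13.
Table: [., 758, 733, ., ., ., ., ., ., 230, 95, 759, ., 94, 571, 82, .]

10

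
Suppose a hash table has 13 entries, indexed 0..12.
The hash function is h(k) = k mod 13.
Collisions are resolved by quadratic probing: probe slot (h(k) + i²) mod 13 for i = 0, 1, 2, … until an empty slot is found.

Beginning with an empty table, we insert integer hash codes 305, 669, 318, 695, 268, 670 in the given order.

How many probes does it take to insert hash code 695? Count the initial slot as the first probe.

4

Insert 305: h=6, slot 6 empty => index 6.
Insert 669: h=6, slot 6 occupied => index 7.
Insert 318: h=6, slots 6,7 occupied => index 10.
Insert 695: h=6, slots 6,7,10 occupied => index 2.
Insert 268: h=8, slot 8 empty => index 8.
Insert 670: h=7, slots 7,8 occupied => index 11.
Table: [-, -, 695, -, -, -, 305, 669, 268, -, 318, 670, -]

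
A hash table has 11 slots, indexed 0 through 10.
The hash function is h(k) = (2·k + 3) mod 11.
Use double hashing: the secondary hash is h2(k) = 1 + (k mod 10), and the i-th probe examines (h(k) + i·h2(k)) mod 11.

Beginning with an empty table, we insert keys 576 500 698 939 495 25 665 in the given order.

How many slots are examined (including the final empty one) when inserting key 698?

3

Insert 576: h=0, slot 0 empty => index 0.
Insert 500: h=2, slot 2 empty => index 2.
Insert 698: h=2, h2=9, slots 2,0 occupied => index 9.
Insert 939: h=0, h2=10, slot 0 occupied => index 10.
Insert 495: h=3, slot 3 empty => index 3.
Insert 25: h=9, h2=6, slot 9 occupied => index 4.
Insert 665: h=2, h2=6, slot 2 occupied => index 8.
Table: [576, ∅, 500, 495, 25, ∅, ∅, ∅, 665, 698, 939]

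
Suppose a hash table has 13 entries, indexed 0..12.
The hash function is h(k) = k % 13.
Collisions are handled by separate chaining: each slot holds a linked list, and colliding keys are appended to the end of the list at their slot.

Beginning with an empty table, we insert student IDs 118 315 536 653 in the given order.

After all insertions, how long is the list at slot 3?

3

118 -> bucket 1
315 -> bucket 3
536 -> bucket 3 (collision)
653 -> bucket 3 (collision)
Final buckets:
0: —
1: 118
2: —
3: 315 -> 536 -> 653
4: —
5: —
6: —
7: —
8: —
9: —
10: —
11: —
12: —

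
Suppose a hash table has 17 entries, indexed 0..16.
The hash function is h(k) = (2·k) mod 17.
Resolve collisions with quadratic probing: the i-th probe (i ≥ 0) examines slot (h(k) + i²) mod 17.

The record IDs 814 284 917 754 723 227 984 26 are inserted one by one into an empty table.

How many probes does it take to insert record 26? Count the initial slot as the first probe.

2

814: h=13 → slot 13
284: h=7 → slot 7
917: h=15 → slot 15
754: h=12 → slot 12
723: h=1 → slot 1
227: h=12, probe 12,13,16 → slot 16
984: h=13, probe 13,14 → slot 14
26: h=1, probe 1,2 → slot 2
Table: [—, 723, 26, —, —, —, —, 284, —, —, —, —, 754, 814, 984, 917, 227]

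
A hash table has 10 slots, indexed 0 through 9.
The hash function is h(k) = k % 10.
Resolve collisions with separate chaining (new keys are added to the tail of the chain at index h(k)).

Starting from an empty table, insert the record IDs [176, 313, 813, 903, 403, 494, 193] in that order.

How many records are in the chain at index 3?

Insert 176: h=6, bucket 6 empty -> new chain.
Insert 313: h=3, bucket 3 empty -> new chain.
Insert 813: h=3, bucket 3 nonempty -> append to chain.
Insert 903: h=3, bucket 3 nonempty -> append to chain.
Insert 403: h=3, bucket 3 nonempty -> append to chain.
Insert 494: h=4, bucket 4 empty -> new chain.
Insert 193: h=3, bucket 3 nonempty -> append to chain.
Final buckets:
0: ∅
1: ∅
2: ∅
3: 313 -> 813 -> 903 -> 403 -> 193
4: 494
5: ∅
6: 176
7: ∅
8: ∅
9: ∅

5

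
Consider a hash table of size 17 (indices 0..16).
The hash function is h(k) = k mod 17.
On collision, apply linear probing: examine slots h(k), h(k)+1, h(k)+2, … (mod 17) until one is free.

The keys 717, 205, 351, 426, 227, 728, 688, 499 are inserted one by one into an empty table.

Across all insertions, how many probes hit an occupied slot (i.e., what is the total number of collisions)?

Insert 717: h=3, slot 3 empty → index 3.
Insert 205: h=1, slot 1 empty → index 1.
Insert 351: h=11, slot 11 empty → index 11.
Insert 426: h=1, slot 1 occupied → index 2.
Insert 227: h=6, slot 6 empty → index 6.
Insert 728: h=14, slot 14 empty → index 14.
Insert 688: h=8, slot 8 empty → index 8.
Insert 499: h=6, slot 6 occupied → index 7.
Table: [∅, 205, 426, 717, ∅, ∅, 227, 499, 688, ∅, ∅, 351, ∅, ∅, 728, ∅, ∅]

2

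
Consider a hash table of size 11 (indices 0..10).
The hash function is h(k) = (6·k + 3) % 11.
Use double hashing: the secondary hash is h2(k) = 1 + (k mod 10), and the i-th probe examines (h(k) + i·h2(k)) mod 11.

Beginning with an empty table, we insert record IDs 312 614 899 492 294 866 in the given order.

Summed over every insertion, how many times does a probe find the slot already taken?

312 hashes to 5; slot 5 is free -> place at 5.
614 hashes to 2; slot 2 is free -> place at 2.
899 hashes to 7; slot 7 is free -> place at 7.
492 hashes to 7, h2=3; 7 taken -> place at 10.
294 hashes to 7, h2=5; 7 taken -> place at 1.
866 hashes to 7, h2=7; 7 taken -> place at 3.
Table: [—, 294, 614, 866, —, 312, —, 899, —, —, 492]

3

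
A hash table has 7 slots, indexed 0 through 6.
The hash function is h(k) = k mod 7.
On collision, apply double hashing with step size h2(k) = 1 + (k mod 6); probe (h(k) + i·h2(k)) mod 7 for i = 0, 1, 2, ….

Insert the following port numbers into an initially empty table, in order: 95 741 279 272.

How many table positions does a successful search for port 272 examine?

2

95: h=4 -> slot 4
741: h=6 -> slot 6
279: h=6, h2=4, probe 6,3 -> slot 3
272: h=6, h2=3, probe 6,2 -> slot 2
Table: [—, —, 272, 279, 95, —, 741]
Lookup 272: h=6, h2=3, probe 6,2 → found at 2.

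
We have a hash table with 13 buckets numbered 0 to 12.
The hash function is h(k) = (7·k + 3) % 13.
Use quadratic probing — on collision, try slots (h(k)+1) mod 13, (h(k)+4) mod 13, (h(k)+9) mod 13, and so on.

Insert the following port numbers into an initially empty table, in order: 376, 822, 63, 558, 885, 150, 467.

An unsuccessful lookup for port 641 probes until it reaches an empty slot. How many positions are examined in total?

2

Insert 376: h=9, slot 9 empty -> index 9.
Insert 822: h=11, slot 11 empty -> index 11.
Insert 63: h=2, slot 2 empty -> index 2.
Insert 558: h=9, slot 9 occupied -> index 10.
Insert 885: h=10, slots 10,11 occupied -> index 1.
Insert 150: h=0, slot 0 empty -> index 0.
Insert 467: h=9, slots 9,10,0 occupied -> index 5.
Table: [150, 885, 63, -, -, 467, -, -, -, 376, 558, 822, -]
Lookup 641: h=5, probe 5,6 → slot 6 empty, not found.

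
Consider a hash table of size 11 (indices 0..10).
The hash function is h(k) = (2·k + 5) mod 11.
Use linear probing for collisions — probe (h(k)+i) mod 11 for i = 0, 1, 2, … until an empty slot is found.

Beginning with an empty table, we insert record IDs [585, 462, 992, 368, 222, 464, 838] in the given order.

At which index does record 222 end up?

0

585 hashes to 9; slot 9 is free → place at 9.
462 hashes to 5; slot 5 is free → place at 5.
992 hashes to 9; 9 taken → place at 10.
368 hashes to 4; slot 4 is free → place at 4.
222 hashes to 9; 9,10 taken → place at 0.
464 hashes to 9; 9,10,0 taken → place at 1.
838 hashes to 9; 9,10,0,1 taken → place at 2.
Table: [222, 464, 838, ∅, 368, 462, ∅, ∅, ∅, 585, 992]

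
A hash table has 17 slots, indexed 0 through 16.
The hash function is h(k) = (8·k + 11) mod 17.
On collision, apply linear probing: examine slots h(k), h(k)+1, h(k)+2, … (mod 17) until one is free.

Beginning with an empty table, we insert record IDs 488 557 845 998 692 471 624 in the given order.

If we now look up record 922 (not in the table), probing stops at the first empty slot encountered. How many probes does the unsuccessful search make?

Insert 488: h=5, slot 5 empty → index 5.
Insert 557: h=13, slot 13 empty → index 13.
Insert 845: h=5, slot 5 occupied → index 6.
Insert 998: h=5, slots 5,6 occupied → index 7.
Insert 692: h=5, slots 5,6,7 occupied → index 8.
Insert 471: h=5, slots 5,6,7,8 occupied → index 9.
Insert 624: h=5, slots 5,6,7,8,9 occupied → index 10.
Table: [_, _, _, _, _, 488, 845, 998, 692, 471, 624, _, _, 557, _, _, _]
Lookup 922: h=9, probe 9,10,11 → slot 11 empty, not found.

3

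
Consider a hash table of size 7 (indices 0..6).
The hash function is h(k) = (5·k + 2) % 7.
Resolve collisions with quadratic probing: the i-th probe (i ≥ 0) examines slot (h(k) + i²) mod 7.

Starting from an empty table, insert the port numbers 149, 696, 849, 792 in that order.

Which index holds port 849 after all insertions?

6

149 hashes to 5; slot 5 is free -> place at 5.
696 hashes to 3; slot 3 is free -> place at 3.
849 hashes to 5; 5 taken -> place at 6.
792 hashes to 0; slot 0 is free -> place at 0.
Table: [792, -, -, 696, -, 149, 849]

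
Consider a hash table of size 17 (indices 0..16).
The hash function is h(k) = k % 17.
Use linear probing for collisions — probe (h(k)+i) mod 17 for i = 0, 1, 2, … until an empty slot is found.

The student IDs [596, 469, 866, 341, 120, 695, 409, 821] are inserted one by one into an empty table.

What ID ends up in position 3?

596 hashes to 1; slot 1 is free => place at 1.
469 hashes to 10; slot 10 is free => place at 10.
866 hashes to 16; slot 16 is free => place at 16.
341 hashes to 1; 1 taken => place at 2.
120 hashes to 1; 1,2 taken => place at 3.
695 hashes to 15; slot 15 is free => place at 15.
409 hashes to 1; 1,2,3 taken => place at 4.
821 hashes to 5; slot 5 is free => place at 5.
Table: [—, 596, 341, 120, 409, 821, —, —, —, —, 469, —, —, —, —, 695, 866]

120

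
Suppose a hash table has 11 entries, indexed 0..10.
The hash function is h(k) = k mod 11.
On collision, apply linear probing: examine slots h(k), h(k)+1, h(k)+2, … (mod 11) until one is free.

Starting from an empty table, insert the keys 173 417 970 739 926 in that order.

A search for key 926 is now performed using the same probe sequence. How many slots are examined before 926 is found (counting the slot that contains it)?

Insert 173: h=8, slot 8 empty → index 8.
Insert 417: h=10, slot 10 empty → index 10.
Insert 970: h=2, slot 2 empty → index 2.
Insert 739: h=2, slot 2 occupied → index 3.
Insert 926: h=2, slots 2,3 occupied → index 4.
Table: [—, —, 970, 739, 926, —, —, —, 173, —, 417]
Lookup 926: h=2, probe 2,3,4 → found at 4.

3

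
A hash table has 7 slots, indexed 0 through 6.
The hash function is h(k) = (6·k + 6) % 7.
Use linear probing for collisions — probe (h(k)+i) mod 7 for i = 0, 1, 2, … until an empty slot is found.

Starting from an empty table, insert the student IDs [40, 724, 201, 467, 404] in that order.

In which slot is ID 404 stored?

5

Insert 40: h=1, slot 1 empty => index 1.
Insert 724: h=3, slot 3 empty => index 3.
Insert 201: h=1, slot 1 occupied => index 2.
Insert 467: h=1, slots 1,2,3 occupied => index 4.
Insert 404: h=1, slots 1,2,3,4 occupied => index 5.
Table: [∅, 40, 201, 724, 467, 404, ∅]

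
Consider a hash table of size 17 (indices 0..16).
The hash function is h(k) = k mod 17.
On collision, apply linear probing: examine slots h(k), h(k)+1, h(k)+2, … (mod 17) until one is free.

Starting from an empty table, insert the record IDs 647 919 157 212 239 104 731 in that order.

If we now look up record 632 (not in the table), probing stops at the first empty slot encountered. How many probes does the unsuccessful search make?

647: h=1 => slot 1
919: h=1, probe 1,2 => slot 2
157: h=4 => slot 4
212: h=8 => slot 8
239: h=1, probe 1,2,3 => slot 3
104: h=2, probe 2,3,4,5 => slot 5
731: h=0 => slot 0
Table: [731, 647, 919, 239, 157, 104, —, —, 212, —, —, —, —, —, —, —, —]
Lookup 632: h=3, probe 3,4,5,6 → slot 6 empty, not found.

4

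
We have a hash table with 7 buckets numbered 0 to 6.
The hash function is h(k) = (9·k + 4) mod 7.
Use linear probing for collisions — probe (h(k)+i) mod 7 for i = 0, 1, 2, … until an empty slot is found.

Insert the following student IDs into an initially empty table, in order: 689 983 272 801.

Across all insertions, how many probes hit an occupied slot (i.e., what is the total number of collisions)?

3

Insert 689: h=3, slot 3 empty → index 3.
Insert 983: h=3, slot 3 occupied → index 4.
Insert 272: h=2, slot 2 empty → index 2.
Insert 801: h=3, slots 3,4 occupied → index 5.
Table: [∅, ∅, 272, 689, 983, 801, ∅]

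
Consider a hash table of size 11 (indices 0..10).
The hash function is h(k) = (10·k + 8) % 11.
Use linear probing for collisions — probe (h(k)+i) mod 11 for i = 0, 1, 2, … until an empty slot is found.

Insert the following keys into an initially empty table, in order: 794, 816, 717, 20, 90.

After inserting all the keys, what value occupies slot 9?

Insert 794: h=6, slot 6 empty → index 6.
Insert 816: h=6, slot 6 occupied → index 7.
Insert 717: h=6, slots 6,7 occupied → index 8.
Insert 20: h=10, slot 10 empty → index 10.
Insert 90: h=6, slots 6,7,8 occupied → index 9.
Table: [-, -, -, -, -, -, 794, 816, 717, 90, 20]

90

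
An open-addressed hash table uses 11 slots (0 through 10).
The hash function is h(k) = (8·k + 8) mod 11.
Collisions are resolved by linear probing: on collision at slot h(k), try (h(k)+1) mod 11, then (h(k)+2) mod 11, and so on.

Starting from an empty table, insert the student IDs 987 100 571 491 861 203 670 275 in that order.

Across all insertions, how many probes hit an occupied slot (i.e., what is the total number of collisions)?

987: h=6 => slot 6
100: h=5 => slot 5
571: h=0 => slot 0
491: h=9 => slot 9
861: h=10 => slot 10
203: h=4 => slot 4
670: h=0, probe 0,1 => slot 1
275: h=8 => slot 8
Table: [571, 670, —, —, 203, 100, 987, —, 275, 491, 861]

1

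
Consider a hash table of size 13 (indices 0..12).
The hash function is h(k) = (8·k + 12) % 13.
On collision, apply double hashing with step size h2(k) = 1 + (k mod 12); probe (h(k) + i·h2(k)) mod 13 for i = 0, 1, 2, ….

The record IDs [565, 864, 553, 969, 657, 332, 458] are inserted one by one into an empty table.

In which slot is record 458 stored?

Insert 565: h=8, slot 8 empty → index 8.
Insert 864: h=8, h2=1, slot 8 occupied → index 9.
Insert 553: h=3, slot 3 empty → index 3.
Insert 969: h=3, h2=10, slot 3 occupied → index 0.
Insert 657: h=3, h2=10, slots 3,0 occupied → index 10.
Insert 332: h=3, h2=9, slot 3 occupied → index 12.
Insert 458: h=10, h2=3, slots 10,0,3 occupied → index 6.
Table: [969, -, -, 553, -, -, 458, -, 565, 864, 657, -, 332]

6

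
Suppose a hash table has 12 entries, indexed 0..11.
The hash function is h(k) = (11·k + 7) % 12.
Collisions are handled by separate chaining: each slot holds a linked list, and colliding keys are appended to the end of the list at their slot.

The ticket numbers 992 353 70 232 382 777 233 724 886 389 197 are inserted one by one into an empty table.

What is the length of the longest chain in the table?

992 -> bucket 11
353 -> bucket 2
70 -> bucket 9
232 -> bucket 3
382 -> bucket 9 (collision)
777 -> bucket 10
233 -> bucket 2 (collision)
724 -> bucket 3 (collision)
886 -> bucket 9 (collision)
389 -> bucket 2 (collision)
197 -> bucket 2 (collision)
Final buckets:
0: _
1: _
2: 353 -> 233 -> 389 -> 197
3: 232 -> 724
4: _
5: _
6: _
7: _
8: _
9: 70 -> 382 -> 886
10: 777
11: 992

4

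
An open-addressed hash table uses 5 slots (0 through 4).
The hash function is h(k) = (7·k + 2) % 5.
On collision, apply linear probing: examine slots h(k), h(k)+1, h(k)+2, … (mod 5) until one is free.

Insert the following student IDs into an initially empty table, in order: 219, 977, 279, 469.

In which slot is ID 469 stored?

219 hashes to 0; slot 0 is free => place at 0.
977 hashes to 1; slot 1 is free => place at 1.
279 hashes to 0; 0,1 taken => place at 2.
469 hashes to 0; 0,1,2 taken => place at 3.
Table: [219, 977, 279, 469, -]

3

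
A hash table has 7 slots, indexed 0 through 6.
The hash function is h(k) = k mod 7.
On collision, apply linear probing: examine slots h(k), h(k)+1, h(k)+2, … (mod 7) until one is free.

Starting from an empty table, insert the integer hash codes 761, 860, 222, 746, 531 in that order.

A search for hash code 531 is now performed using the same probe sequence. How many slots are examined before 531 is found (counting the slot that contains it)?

761: h=5 => slot 5
860: h=6 => slot 6
222: h=5, probe 5,6,0 => slot 0
746: h=4 => slot 4
531: h=6, probe 6,0,1 => slot 1
Table: [222, 531, ., ., 746, 761, 860]
Lookup 531: h=6, probe 6,0,1 → found at 1.

3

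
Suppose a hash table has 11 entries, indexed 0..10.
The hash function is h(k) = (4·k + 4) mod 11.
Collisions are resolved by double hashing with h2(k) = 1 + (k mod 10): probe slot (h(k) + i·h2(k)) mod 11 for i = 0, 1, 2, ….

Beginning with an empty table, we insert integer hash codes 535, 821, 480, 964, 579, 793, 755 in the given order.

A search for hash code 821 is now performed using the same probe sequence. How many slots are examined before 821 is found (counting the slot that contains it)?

535 hashes to 10; slot 10 is free => place at 10.
821 hashes to 10, h2=2; 10 taken => place at 1.
480 hashes to 10, h2=1; 10 taken => place at 0.
964 hashes to 10, h2=5; 10 taken => place at 4.
579 hashes to 10, h2=10; 10 taken => place at 9.
793 hashes to 8; slot 8 is free => place at 8.
755 hashes to 10, h2=6; 10 taken => place at 5.
Table: [480, 821, ∅, ∅, 964, 755, ∅, ∅, 793, 579, 535]
Lookup 821: h=10, h2=2, probe 10,1 → found at 1.

2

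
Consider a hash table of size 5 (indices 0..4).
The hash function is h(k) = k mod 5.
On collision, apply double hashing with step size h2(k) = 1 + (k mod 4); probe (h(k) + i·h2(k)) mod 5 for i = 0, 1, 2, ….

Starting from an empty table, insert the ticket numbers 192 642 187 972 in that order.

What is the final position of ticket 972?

3

192: h=2 => slot 2
642: h=2, h2=3, probe 2,0 => slot 0
187: h=2, h2=4, probe 2,1 => slot 1
972: h=2, h2=1, probe 2,3 => slot 3
Table: [642, 187, 192, 972, —]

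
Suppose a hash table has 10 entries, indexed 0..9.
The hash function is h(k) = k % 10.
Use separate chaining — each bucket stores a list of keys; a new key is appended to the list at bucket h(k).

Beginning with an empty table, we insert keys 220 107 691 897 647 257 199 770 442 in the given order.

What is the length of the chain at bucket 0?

2

Insert 220: h=0, bucket 0 empty -> new chain.
Insert 107: h=7, bucket 7 empty -> new chain.
Insert 691: h=1, bucket 1 empty -> new chain.
Insert 897: h=7, bucket 7 nonempty -> append to chain.
Insert 647: h=7, bucket 7 nonempty -> append to chain.
Insert 257: h=7, bucket 7 nonempty -> append to chain.
Insert 199: h=9, bucket 9 empty -> new chain.
Insert 770: h=0, bucket 0 nonempty -> append to chain.
Insert 442: h=2, bucket 2 empty -> new chain.
Final buckets:
0: 220 -> 770
1: 691
2: 442
3: .
4: .
5: .
6: .
7: 107 -> 897 -> 647 -> 257
8: .
9: 199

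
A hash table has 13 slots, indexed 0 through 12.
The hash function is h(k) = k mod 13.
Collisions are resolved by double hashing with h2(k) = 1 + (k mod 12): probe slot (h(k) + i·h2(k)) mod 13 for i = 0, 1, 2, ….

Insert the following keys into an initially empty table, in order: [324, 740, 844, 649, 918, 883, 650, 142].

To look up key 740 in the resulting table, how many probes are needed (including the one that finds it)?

2

324: h=12 -> slot 12
740: h=12, h2=9, probe 12,8 -> slot 8
844: h=12, h2=5, probe 12,4 -> slot 4
649: h=12, h2=2, probe 12,1 -> slot 1
918: h=8, h2=7, probe 8,2 -> slot 2
883: h=12, h2=8, probe 12,7 -> slot 7
650: h=0 -> slot 0
142: h=12, h2=11, probe 12,10 -> slot 10
Table: [650, 649, 918, —, 844, —, —, 883, 740, —, 142, —, 324]
Lookup 740: h=12, h2=9, probe 12,8 → found at 8.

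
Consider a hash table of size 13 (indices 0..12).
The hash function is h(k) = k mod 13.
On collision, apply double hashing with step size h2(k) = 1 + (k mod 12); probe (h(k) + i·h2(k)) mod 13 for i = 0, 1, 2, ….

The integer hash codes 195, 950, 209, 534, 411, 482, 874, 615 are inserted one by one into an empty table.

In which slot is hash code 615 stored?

195: h=0 -> slot 0
950: h=1 -> slot 1
209: h=1, h2=6, probe 1,7 -> slot 7
534: h=1, h2=7, probe 1,8 -> slot 8
411: h=8, h2=4, probe 8,12 -> slot 12
482: h=1, h2=3, probe 1,4 -> slot 4
874: h=3 -> slot 3
615: h=4, h2=4, probe 4,8,12,3,7,11 -> slot 11
Table: [195, 950, ., 874, 482, ., ., 209, 534, ., ., 615, 411]

11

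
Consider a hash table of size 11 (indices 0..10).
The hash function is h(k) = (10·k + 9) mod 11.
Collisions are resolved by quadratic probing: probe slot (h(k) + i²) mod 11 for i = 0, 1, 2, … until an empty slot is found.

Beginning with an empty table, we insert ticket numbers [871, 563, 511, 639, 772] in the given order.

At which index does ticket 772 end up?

Insert 871: h=7, slot 7 empty => index 7.
Insert 563: h=7, slot 7 occupied => index 8.
Insert 511: h=4, slot 4 empty => index 4.
Insert 639: h=8, slot 8 occupied => index 9.
Insert 772: h=7, slots 7,8 occupied => index 0.
Table: [772, _, _, _, 511, _, _, 871, 563, 639, _]

0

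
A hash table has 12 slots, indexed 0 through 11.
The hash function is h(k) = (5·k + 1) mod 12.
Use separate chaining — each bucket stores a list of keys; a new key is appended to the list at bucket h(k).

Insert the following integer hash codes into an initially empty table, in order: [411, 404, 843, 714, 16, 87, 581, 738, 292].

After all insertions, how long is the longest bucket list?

Insert 411: h=4, bucket 4 empty -> new chain.
Insert 404: h=5, bucket 5 empty -> new chain.
Insert 843: h=4, bucket 4 nonempty -> append to chain.
Insert 714: h=7, bucket 7 empty -> new chain.
Insert 16: h=9, bucket 9 empty -> new chain.
Insert 87: h=4, bucket 4 nonempty -> append to chain.
Insert 581: h=2, bucket 2 empty -> new chain.
Insert 738: h=7, bucket 7 nonempty -> append to chain.
Insert 292: h=9, bucket 9 nonempty -> append to chain.
Final buckets:
0: _
1: _
2: 581
3: _
4: 411 -> 843 -> 87
5: 404
6: _
7: 714 -> 738
8: _
9: 16 -> 292
10: _
11: _

3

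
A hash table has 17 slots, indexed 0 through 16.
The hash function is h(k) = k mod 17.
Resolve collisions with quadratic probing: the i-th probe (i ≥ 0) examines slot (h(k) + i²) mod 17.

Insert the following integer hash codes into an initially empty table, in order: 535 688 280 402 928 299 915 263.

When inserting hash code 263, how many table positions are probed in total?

535: h=8 → slot 8
688: h=8, probe 8,9 → slot 9
280: h=8, probe 8,9,12 → slot 12
402: h=11 → slot 11
928: h=10 → slot 10
299: h=10, probe 10,11,14 → slot 14
915: h=14, probe 14,15 → slot 15
263: h=8, probe 8,9,12,0 → slot 0
Table: [263, ∅, ∅, ∅, ∅, ∅, ∅, ∅, 535, 688, 928, 402, 280, ∅, 299, 915, ∅]

4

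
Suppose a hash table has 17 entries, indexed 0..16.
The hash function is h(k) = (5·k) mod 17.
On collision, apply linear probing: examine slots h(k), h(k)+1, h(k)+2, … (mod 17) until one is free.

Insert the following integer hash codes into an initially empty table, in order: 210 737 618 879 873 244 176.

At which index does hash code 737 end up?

210: h=13 → slot 13
737: h=13, probe 13,14 → slot 14
618: h=13, probe 13,14,15 → slot 15
879: h=9 → slot 9
873: h=13, probe 13,14,15,16 → slot 16
244: h=13, probe 13,14,15,16,0 → slot 0
176: h=13, probe 13,14,15,16,0,1 → slot 1
Table: [244, 176, ∅, ∅, ∅, ∅, ∅, ∅, ∅, 879, ∅, ∅, ∅, 210, 737, 618, 873]

14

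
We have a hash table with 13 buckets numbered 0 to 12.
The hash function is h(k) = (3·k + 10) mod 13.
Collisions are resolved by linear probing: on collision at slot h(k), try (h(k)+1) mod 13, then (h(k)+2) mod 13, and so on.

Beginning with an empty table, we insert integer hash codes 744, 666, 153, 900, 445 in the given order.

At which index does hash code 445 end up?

9

744 hashes to 6; slot 6 is free => place at 6.
666 hashes to 6; 6 taken => place at 7.
153 hashes to 1; slot 1 is free => place at 1.
900 hashes to 6; 6,7 taken => place at 8.
445 hashes to 6; 6,7,8 taken => place at 9.
Table: [∅, 153, ∅, ∅, ∅, ∅, 744, 666, 900, 445, ∅, ∅, ∅]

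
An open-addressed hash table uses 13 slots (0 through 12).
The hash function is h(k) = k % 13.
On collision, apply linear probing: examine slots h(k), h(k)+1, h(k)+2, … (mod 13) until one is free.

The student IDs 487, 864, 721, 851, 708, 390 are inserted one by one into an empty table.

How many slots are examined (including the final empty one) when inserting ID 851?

4

487 hashes to 6; slot 6 is free => place at 6.
864 hashes to 6; 6 taken => place at 7.
721 hashes to 6; 6,7 taken => place at 8.
851 hashes to 6; 6,7,8 taken => place at 9.
708 hashes to 6; 6,7,8,9 taken => place at 10.
390 hashes to 0; slot 0 is free => place at 0.
Table: [390, -, -, -, -, -, 487, 864, 721, 851, 708, -, -]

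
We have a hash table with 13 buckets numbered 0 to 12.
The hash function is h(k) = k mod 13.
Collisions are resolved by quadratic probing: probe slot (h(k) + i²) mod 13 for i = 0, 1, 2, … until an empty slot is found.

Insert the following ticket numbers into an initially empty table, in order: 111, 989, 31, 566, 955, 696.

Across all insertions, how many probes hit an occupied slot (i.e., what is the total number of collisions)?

111 hashes to 7; slot 7 is free => place at 7.
989 hashes to 1; slot 1 is free => place at 1.
31 hashes to 5; slot 5 is free => place at 5.
566 hashes to 7; 7 taken => place at 8.
955 hashes to 6; slot 6 is free => place at 6.
696 hashes to 7; 7,8 taken => place at 11.
Table: [., 989, ., ., ., 31, 955, 111, 566, ., ., 696, .]

3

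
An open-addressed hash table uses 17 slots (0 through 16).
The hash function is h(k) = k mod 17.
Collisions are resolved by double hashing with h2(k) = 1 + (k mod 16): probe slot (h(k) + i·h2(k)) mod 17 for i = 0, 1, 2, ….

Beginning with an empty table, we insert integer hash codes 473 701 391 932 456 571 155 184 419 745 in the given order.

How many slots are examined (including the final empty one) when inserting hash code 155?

3

473 hashes to 14; slot 14 is free → place at 14.
701 hashes to 4; slot 4 is free → place at 4.
391 hashes to 0; slot 0 is free → place at 0.
932 hashes to 14, h2=5; 14 taken → place at 2.
456 hashes to 14, h2=9; 14 taken → place at 6.
571 hashes to 10; slot 10 is free → place at 10.
155 hashes to 2, h2=12; 2,14 taken → place at 9.
184 hashes to 14, h2=9; 14,6 taken → place at 15.
419 hashes to 11; slot 11 is free → place at 11.
745 hashes to 14, h2=10; 14 taken → place at 7.
Table: [391, _, 932, _, 701, _, 456, 745, _, 155, 571, 419, _, _, 473, 184, _]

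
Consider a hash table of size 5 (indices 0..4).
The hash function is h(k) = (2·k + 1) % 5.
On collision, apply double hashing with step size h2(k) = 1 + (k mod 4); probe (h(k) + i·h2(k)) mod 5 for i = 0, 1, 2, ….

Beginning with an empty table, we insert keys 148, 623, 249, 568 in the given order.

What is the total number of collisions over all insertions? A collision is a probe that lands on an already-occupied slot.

2

Insert 148: h=2, slot 2 empty => index 2.
Insert 623: h=2, h2=4, slot 2 occupied => index 1.
Insert 249: h=4, slot 4 empty => index 4.
Insert 568: h=2, h2=1, slot 2 occupied => index 3.
Table: [-, 623, 148, 568, 249]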